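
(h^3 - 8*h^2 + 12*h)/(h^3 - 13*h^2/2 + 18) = 2*h/(2*h + 3)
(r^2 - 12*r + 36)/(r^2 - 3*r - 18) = (r - 6)/(r + 3)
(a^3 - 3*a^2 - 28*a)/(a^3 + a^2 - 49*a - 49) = a*(a + 4)/(a^2 + 8*a + 7)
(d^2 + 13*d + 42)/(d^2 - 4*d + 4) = (d^2 + 13*d + 42)/(d^2 - 4*d + 4)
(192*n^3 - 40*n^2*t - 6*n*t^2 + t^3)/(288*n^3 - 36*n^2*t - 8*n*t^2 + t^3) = (-4*n + t)/(-6*n + t)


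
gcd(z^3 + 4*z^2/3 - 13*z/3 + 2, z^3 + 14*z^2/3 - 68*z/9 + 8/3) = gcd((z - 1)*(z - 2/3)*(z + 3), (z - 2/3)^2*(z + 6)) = z - 2/3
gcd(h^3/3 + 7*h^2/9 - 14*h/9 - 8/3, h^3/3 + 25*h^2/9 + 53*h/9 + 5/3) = h + 3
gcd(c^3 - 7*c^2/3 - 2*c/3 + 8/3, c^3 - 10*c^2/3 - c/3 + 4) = c^2 - c/3 - 4/3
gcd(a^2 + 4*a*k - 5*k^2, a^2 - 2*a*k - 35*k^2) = a + 5*k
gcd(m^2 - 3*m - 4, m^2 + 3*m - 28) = m - 4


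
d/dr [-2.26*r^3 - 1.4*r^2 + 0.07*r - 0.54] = -6.78*r^2 - 2.8*r + 0.07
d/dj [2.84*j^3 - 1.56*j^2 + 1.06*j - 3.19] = 8.52*j^2 - 3.12*j + 1.06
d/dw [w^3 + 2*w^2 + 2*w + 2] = 3*w^2 + 4*w + 2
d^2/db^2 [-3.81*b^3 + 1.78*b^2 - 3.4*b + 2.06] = 3.56 - 22.86*b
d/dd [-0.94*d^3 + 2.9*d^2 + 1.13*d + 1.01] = -2.82*d^2 + 5.8*d + 1.13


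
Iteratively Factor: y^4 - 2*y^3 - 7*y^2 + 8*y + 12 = (y - 2)*(y^3 - 7*y - 6) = (y - 2)*(y + 1)*(y^2 - y - 6) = (y - 2)*(y + 1)*(y + 2)*(y - 3)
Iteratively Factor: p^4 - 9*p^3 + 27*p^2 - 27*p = (p - 3)*(p^3 - 6*p^2 + 9*p) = p*(p - 3)*(p^2 - 6*p + 9) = p*(p - 3)^2*(p - 3)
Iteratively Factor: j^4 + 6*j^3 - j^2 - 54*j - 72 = (j + 3)*(j^3 + 3*j^2 - 10*j - 24) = (j + 3)*(j + 4)*(j^2 - j - 6) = (j + 2)*(j + 3)*(j + 4)*(j - 3)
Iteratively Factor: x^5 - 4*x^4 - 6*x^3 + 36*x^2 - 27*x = (x - 1)*(x^4 - 3*x^3 - 9*x^2 + 27*x) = (x - 3)*(x - 1)*(x^3 - 9*x) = (x - 3)*(x - 1)*(x + 3)*(x^2 - 3*x) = x*(x - 3)*(x - 1)*(x + 3)*(x - 3)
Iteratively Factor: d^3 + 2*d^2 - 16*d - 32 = (d + 2)*(d^2 - 16) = (d + 2)*(d + 4)*(d - 4)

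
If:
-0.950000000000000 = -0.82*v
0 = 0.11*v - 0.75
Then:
No Solution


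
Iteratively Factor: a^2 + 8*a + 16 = (a + 4)*(a + 4)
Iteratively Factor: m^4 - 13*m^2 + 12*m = (m + 4)*(m^3 - 4*m^2 + 3*m) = (m - 3)*(m + 4)*(m^2 - m) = (m - 3)*(m - 1)*(m + 4)*(m)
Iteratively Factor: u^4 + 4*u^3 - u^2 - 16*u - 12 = (u + 3)*(u^3 + u^2 - 4*u - 4) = (u + 1)*(u + 3)*(u^2 - 4) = (u - 2)*(u + 1)*(u + 3)*(u + 2)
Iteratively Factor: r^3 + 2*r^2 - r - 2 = (r + 1)*(r^2 + r - 2) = (r + 1)*(r + 2)*(r - 1)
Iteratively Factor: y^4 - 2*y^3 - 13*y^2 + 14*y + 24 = (y - 4)*(y^3 + 2*y^2 - 5*y - 6) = (y - 4)*(y + 1)*(y^2 + y - 6) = (y - 4)*(y + 1)*(y + 3)*(y - 2)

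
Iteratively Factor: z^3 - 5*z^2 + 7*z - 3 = (z - 1)*(z^2 - 4*z + 3) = (z - 3)*(z - 1)*(z - 1)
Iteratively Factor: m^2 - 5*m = (m)*(m - 5)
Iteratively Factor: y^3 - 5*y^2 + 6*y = (y)*(y^2 - 5*y + 6) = y*(y - 2)*(y - 3)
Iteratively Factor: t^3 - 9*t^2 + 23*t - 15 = (t - 5)*(t^2 - 4*t + 3) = (t - 5)*(t - 3)*(t - 1)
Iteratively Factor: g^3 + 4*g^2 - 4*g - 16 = (g - 2)*(g^2 + 6*g + 8) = (g - 2)*(g + 2)*(g + 4)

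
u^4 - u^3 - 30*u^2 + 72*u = u*(u - 4)*(u - 3)*(u + 6)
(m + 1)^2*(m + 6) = m^3 + 8*m^2 + 13*m + 6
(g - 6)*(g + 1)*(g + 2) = g^3 - 3*g^2 - 16*g - 12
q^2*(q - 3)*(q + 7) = q^4 + 4*q^3 - 21*q^2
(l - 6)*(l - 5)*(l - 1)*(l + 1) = l^4 - 11*l^3 + 29*l^2 + 11*l - 30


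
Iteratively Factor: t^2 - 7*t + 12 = (t - 3)*(t - 4)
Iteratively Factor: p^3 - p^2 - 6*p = (p - 3)*(p^2 + 2*p) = p*(p - 3)*(p + 2)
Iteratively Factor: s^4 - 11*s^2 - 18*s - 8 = (s + 2)*(s^3 - 2*s^2 - 7*s - 4) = (s + 1)*(s + 2)*(s^2 - 3*s - 4) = (s + 1)^2*(s + 2)*(s - 4)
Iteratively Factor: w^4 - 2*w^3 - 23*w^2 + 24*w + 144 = (w + 3)*(w^3 - 5*w^2 - 8*w + 48) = (w - 4)*(w + 3)*(w^2 - w - 12) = (w - 4)^2*(w + 3)*(w + 3)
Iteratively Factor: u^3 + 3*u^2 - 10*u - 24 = (u + 4)*(u^2 - u - 6) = (u - 3)*(u + 4)*(u + 2)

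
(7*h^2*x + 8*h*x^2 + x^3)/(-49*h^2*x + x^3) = (h + x)/(-7*h + x)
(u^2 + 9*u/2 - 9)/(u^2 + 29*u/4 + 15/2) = 2*(2*u - 3)/(4*u + 5)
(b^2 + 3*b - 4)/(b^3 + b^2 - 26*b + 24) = (b + 4)/(b^2 + 2*b - 24)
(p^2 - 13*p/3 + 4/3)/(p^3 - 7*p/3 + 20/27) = 9*(p - 4)/(9*p^2 + 3*p - 20)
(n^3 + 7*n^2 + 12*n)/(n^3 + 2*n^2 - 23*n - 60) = n/(n - 5)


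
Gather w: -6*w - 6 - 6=-6*w - 12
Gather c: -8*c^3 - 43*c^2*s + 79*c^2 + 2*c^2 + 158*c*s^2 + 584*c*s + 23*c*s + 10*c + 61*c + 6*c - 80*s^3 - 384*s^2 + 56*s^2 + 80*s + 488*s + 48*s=-8*c^3 + c^2*(81 - 43*s) + c*(158*s^2 + 607*s + 77) - 80*s^3 - 328*s^2 + 616*s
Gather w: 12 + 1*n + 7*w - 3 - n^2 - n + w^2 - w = -n^2 + w^2 + 6*w + 9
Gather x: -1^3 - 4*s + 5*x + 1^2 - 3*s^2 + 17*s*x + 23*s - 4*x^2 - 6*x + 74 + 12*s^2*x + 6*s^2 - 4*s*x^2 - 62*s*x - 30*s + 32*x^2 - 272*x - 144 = 3*s^2 - 11*s + x^2*(28 - 4*s) + x*(12*s^2 - 45*s - 273) - 70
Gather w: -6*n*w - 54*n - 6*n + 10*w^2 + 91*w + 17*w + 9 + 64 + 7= -60*n + 10*w^2 + w*(108 - 6*n) + 80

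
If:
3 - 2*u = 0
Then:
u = 3/2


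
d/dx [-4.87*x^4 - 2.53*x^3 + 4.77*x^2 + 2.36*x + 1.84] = -19.48*x^3 - 7.59*x^2 + 9.54*x + 2.36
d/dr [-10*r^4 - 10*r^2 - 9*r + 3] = -40*r^3 - 20*r - 9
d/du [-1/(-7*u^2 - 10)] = -14*u/(7*u^2 + 10)^2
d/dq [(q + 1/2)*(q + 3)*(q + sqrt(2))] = 3*q^2 + 2*sqrt(2)*q + 7*q + 3/2 + 7*sqrt(2)/2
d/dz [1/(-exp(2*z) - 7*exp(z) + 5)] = (2*exp(z) + 7)*exp(z)/(exp(2*z) + 7*exp(z) - 5)^2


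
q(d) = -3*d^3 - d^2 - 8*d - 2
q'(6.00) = -344.00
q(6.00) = -734.00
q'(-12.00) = -1280.00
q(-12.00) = 5134.00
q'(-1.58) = -27.31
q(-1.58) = 19.98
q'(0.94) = -17.83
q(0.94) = -12.90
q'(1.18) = -22.89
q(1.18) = -17.76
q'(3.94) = -155.59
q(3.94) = -232.53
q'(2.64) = -76.01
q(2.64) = -85.29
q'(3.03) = -96.69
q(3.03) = -118.88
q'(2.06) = -50.31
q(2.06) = -48.95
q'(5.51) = -292.26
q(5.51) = -578.29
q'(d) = -9*d^2 - 2*d - 8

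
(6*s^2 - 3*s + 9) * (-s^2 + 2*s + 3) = -6*s^4 + 15*s^3 + 3*s^2 + 9*s + 27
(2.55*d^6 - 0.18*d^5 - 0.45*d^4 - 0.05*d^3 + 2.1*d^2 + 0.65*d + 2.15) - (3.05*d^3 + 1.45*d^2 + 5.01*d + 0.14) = 2.55*d^6 - 0.18*d^5 - 0.45*d^4 - 3.1*d^3 + 0.65*d^2 - 4.36*d + 2.01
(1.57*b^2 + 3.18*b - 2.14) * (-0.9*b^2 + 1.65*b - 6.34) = -1.413*b^4 - 0.2715*b^3 - 2.7808*b^2 - 23.6922*b + 13.5676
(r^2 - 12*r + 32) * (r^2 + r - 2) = r^4 - 11*r^3 + 18*r^2 + 56*r - 64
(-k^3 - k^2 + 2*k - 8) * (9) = -9*k^3 - 9*k^2 + 18*k - 72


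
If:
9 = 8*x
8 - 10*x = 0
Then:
No Solution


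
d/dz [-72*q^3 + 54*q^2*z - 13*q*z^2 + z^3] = 54*q^2 - 26*q*z + 3*z^2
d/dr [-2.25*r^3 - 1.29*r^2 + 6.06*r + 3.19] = -6.75*r^2 - 2.58*r + 6.06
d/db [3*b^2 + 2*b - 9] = 6*b + 2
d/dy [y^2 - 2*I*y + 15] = 2*y - 2*I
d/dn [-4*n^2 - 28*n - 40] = -8*n - 28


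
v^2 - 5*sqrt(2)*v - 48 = (v - 8*sqrt(2))*(v + 3*sqrt(2))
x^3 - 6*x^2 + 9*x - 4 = (x - 4)*(x - 1)^2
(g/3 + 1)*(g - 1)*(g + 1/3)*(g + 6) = g^4/3 + 25*g^3/9 + 35*g^2/9 - 5*g - 2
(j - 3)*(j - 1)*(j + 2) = j^3 - 2*j^2 - 5*j + 6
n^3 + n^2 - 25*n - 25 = (n - 5)*(n + 1)*(n + 5)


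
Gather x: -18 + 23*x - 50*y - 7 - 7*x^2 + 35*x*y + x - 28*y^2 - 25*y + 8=-7*x^2 + x*(35*y + 24) - 28*y^2 - 75*y - 17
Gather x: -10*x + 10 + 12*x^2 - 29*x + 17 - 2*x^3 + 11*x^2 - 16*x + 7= -2*x^3 + 23*x^2 - 55*x + 34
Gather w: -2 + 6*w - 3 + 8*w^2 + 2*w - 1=8*w^2 + 8*w - 6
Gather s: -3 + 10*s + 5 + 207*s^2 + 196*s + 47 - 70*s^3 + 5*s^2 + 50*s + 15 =-70*s^3 + 212*s^2 + 256*s + 64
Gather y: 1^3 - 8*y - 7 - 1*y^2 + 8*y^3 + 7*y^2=8*y^3 + 6*y^2 - 8*y - 6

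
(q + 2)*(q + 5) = q^2 + 7*q + 10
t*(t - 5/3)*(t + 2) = t^3 + t^2/3 - 10*t/3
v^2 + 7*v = v*(v + 7)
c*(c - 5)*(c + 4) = c^3 - c^2 - 20*c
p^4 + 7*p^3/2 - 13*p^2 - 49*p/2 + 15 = (p - 3)*(p - 1/2)*(p + 2)*(p + 5)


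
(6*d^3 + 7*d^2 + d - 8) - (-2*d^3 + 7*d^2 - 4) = 8*d^3 + d - 4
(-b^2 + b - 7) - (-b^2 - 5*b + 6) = 6*b - 13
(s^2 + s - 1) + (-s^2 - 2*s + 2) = 1 - s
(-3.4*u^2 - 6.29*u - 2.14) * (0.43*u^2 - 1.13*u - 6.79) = -1.462*u^4 + 1.1373*u^3 + 29.2735*u^2 + 45.1273*u + 14.5306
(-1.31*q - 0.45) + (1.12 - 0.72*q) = 0.67 - 2.03*q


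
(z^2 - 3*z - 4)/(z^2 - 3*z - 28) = (-z^2 + 3*z + 4)/(-z^2 + 3*z + 28)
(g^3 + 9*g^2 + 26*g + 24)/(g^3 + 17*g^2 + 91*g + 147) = (g^2 + 6*g + 8)/(g^2 + 14*g + 49)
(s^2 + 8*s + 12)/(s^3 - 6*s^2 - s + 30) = (s + 6)/(s^2 - 8*s + 15)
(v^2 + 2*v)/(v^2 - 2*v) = (v + 2)/(v - 2)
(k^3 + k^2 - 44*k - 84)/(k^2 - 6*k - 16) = (k^2 - k - 42)/(k - 8)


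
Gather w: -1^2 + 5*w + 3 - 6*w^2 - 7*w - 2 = -6*w^2 - 2*w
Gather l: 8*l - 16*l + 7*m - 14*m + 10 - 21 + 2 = -8*l - 7*m - 9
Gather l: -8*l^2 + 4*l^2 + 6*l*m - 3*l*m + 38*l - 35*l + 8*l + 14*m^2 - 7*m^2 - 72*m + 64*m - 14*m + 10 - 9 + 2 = -4*l^2 + l*(3*m + 11) + 7*m^2 - 22*m + 3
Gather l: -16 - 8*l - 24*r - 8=-8*l - 24*r - 24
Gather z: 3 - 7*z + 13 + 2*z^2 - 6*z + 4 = 2*z^2 - 13*z + 20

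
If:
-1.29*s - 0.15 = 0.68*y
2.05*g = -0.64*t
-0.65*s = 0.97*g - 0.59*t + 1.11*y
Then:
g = 0.026428505175794 - 0.268323869471985*y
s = -0.527131782945736*y - 0.116279069767442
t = 0.859474894402451*y - 0.0846538056412153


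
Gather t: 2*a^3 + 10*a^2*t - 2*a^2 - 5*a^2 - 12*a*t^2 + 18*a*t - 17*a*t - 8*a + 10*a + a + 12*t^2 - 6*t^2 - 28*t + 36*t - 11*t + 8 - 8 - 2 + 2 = 2*a^3 - 7*a^2 + 3*a + t^2*(6 - 12*a) + t*(10*a^2 + a - 3)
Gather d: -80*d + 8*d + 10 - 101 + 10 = -72*d - 81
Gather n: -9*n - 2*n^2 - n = -2*n^2 - 10*n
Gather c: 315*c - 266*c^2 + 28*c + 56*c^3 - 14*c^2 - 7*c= 56*c^3 - 280*c^2 + 336*c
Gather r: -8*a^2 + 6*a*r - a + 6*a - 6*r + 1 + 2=-8*a^2 + 5*a + r*(6*a - 6) + 3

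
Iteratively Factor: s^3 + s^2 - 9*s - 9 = (s + 3)*(s^2 - 2*s - 3) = (s + 1)*(s + 3)*(s - 3)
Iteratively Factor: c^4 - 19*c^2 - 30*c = (c + 3)*(c^3 - 3*c^2 - 10*c) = (c - 5)*(c + 3)*(c^2 + 2*c) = (c - 5)*(c + 2)*(c + 3)*(c)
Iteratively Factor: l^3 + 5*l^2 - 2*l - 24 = (l + 3)*(l^2 + 2*l - 8) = (l - 2)*(l + 3)*(l + 4)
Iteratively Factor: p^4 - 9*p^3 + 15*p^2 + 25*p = (p + 1)*(p^3 - 10*p^2 + 25*p) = (p - 5)*(p + 1)*(p^2 - 5*p) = (p - 5)^2*(p + 1)*(p)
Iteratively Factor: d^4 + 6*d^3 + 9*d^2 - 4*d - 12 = (d + 2)*(d^3 + 4*d^2 + d - 6) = (d + 2)^2*(d^2 + 2*d - 3) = (d - 1)*(d + 2)^2*(d + 3)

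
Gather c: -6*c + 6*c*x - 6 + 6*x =c*(6*x - 6) + 6*x - 6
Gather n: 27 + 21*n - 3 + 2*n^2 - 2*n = 2*n^2 + 19*n + 24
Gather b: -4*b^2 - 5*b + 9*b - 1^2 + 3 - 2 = -4*b^2 + 4*b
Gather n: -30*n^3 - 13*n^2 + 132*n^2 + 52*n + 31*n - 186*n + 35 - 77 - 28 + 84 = -30*n^3 + 119*n^2 - 103*n + 14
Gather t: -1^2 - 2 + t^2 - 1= t^2 - 4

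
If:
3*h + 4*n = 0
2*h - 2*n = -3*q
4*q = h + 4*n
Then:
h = 0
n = 0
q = 0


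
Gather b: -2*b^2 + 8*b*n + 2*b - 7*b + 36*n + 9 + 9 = -2*b^2 + b*(8*n - 5) + 36*n + 18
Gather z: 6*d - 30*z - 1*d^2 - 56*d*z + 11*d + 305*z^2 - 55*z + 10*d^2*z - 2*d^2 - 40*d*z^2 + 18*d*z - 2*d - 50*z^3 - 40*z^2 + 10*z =-3*d^2 + 15*d - 50*z^3 + z^2*(265 - 40*d) + z*(10*d^2 - 38*d - 75)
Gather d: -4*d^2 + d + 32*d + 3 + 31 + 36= -4*d^2 + 33*d + 70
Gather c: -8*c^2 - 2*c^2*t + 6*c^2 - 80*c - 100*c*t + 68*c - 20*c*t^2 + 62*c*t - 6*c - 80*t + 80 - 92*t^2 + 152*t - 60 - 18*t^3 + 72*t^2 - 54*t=c^2*(-2*t - 2) + c*(-20*t^2 - 38*t - 18) - 18*t^3 - 20*t^2 + 18*t + 20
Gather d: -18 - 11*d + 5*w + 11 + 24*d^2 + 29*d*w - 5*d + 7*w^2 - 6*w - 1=24*d^2 + d*(29*w - 16) + 7*w^2 - w - 8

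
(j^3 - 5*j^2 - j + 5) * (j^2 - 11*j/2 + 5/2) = j^5 - 21*j^4/2 + 29*j^3 - 2*j^2 - 30*j + 25/2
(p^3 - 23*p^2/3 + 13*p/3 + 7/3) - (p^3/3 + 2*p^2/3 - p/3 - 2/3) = 2*p^3/3 - 25*p^2/3 + 14*p/3 + 3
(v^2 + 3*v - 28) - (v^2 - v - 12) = 4*v - 16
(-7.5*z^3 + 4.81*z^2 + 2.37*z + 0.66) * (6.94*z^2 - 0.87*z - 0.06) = -52.05*z^5 + 39.9064*z^4 + 12.7131*z^3 + 2.2299*z^2 - 0.7164*z - 0.0396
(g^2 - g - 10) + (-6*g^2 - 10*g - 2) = -5*g^2 - 11*g - 12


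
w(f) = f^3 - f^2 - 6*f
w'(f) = 3*f^2 - 2*f - 6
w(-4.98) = -118.43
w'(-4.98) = 78.36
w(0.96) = -5.80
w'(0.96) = -5.16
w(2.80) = -2.69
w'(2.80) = 11.92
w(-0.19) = 1.10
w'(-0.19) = -5.51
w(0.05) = -0.30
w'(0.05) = -6.09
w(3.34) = 6.06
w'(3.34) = 20.79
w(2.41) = -6.27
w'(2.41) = 6.60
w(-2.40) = -5.18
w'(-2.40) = 16.08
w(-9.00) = -756.00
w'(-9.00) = 255.00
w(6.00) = 144.00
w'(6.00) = 90.00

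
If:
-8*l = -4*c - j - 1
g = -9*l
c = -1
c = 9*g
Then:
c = -1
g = -1/9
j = 251/81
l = 1/81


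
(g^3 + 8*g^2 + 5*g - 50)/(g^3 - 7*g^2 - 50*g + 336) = (g^3 + 8*g^2 + 5*g - 50)/(g^3 - 7*g^2 - 50*g + 336)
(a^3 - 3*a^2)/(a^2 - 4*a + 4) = a^2*(a - 3)/(a^2 - 4*a + 4)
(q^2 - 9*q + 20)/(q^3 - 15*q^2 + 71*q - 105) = (q - 4)/(q^2 - 10*q + 21)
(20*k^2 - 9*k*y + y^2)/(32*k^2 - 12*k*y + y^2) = (-5*k + y)/(-8*k + y)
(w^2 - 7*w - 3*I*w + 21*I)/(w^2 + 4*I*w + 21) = (w - 7)/(w + 7*I)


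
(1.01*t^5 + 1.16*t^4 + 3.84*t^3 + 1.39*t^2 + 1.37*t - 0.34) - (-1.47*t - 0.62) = 1.01*t^5 + 1.16*t^4 + 3.84*t^3 + 1.39*t^2 + 2.84*t + 0.28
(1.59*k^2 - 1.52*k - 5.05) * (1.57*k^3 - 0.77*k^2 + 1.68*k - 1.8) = 2.4963*k^5 - 3.6107*k^4 - 4.0869*k^3 - 1.5271*k^2 - 5.748*k + 9.09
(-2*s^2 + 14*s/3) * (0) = 0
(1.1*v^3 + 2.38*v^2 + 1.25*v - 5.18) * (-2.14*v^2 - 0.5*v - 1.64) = -2.354*v^5 - 5.6432*v^4 - 5.669*v^3 + 6.557*v^2 + 0.54*v + 8.4952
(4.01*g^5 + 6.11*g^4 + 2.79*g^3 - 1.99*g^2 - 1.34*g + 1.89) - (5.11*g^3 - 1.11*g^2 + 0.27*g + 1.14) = 4.01*g^5 + 6.11*g^4 - 2.32*g^3 - 0.88*g^2 - 1.61*g + 0.75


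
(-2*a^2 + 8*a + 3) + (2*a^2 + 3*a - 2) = 11*a + 1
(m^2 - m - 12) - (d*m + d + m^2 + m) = -d*m - d - 2*m - 12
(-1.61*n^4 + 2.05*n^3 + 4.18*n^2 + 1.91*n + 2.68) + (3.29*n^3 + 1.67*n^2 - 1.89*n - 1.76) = -1.61*n^4 + 5.34*n^3 + 5.85*n^2 + 0.02*n + 0.92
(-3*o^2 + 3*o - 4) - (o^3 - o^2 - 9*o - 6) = -o^3 - 2*o^2 + 12*o + 2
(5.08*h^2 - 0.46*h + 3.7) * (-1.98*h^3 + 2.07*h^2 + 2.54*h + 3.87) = -10.0584*h^5 + 11.4264*h^4 + 4.625*h^3 + 26.1502*h^2 + 7.6178*h + 14.319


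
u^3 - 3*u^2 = u^2*(u - 3)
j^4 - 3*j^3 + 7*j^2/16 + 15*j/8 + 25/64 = (j - 5/2)*(j - 5/4)*(j + 1/4)*(j + 1/2)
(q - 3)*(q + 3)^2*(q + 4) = q^4 + 7*q^3 + 3*q^2 - 63*q - 108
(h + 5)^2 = h^2 + 10*h + 25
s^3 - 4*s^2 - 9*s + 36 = (s - 4)*(s - 3)*(s + 3)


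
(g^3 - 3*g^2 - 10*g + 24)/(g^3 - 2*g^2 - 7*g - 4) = (g^2 + g - 6)/(g^2 + 2*g + 1)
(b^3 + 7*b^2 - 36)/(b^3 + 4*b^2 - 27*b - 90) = (b - 2)/(b - 5)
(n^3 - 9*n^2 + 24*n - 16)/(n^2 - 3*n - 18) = (-n^3 + 9*n^2 - 24*n + 16)/(-n^2 + 3*n + 18)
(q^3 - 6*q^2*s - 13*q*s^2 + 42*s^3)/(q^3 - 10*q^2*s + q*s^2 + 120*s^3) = (q^2 - 9*q*s + 14*s^2)/(q^2 - 13*q*s + 40*s^2)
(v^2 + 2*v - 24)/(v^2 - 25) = (v^2 + 2*v - 24)/(v^2 - 25)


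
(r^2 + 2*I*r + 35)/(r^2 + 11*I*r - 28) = (r - 5*I)/(r + 4*I)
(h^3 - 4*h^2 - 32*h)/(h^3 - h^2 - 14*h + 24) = h*(h - 8)/(h^2 - 5*h + 6)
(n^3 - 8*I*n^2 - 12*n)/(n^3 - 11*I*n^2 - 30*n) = (n - 2*I)/(n - 5*I)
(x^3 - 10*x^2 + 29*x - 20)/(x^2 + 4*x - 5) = (x^2 - 9*x + 20)/(x + 5)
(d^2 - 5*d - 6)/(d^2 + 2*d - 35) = (d^2 - 5*d - 6)/(d^2 + 2*d - 35)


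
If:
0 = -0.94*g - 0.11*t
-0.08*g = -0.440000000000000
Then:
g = 5.50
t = -47.00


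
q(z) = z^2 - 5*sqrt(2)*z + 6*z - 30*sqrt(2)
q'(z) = 2*z - 5*sqrt(2) + 6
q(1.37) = -42.02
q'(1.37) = 1.67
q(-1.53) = -38.45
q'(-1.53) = -4.13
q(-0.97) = -40.45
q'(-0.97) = -3.01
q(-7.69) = 24.95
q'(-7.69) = -16.45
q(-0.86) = -40.77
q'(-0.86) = -2.79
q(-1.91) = -36.73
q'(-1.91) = -4.89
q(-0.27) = -42.06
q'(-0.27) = -1.61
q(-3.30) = -28.00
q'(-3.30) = -7.67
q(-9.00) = 48.21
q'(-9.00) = -19.07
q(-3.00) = -30.21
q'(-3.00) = -7.07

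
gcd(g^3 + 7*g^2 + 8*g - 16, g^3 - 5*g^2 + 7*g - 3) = g - 1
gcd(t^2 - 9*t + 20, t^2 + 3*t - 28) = t - 4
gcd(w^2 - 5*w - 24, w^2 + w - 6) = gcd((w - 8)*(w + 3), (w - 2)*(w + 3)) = w + 3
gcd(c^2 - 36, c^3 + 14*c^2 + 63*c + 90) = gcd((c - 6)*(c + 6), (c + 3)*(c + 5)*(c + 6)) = c + 6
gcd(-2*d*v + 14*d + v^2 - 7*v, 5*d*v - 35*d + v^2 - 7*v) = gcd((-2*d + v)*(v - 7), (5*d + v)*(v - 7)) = v - 7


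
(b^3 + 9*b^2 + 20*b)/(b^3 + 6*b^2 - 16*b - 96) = b*(b + 5)/(b^2 + 2*b - 24)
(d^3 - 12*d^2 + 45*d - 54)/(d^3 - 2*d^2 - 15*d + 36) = (d - 6)/(d + 4)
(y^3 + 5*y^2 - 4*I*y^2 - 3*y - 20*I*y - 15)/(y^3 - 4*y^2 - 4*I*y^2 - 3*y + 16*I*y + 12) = (y + 5)/(y - 4)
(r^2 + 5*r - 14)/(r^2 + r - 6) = (r + 7)/(r + 3)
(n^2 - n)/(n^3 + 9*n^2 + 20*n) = (n - 1)/(n^2 + 9*n + 20)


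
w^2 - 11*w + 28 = (w - 7)*(w - 4)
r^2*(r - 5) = r^3 - 5*r^2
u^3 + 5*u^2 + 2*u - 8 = (u - 1)*(u + 2)*(u + 4)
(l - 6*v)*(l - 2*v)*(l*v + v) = l^3*v - 8*l^2*v^2 + l^2*v + 12*l*v^3 - 8*l*v^2 + 12*v^3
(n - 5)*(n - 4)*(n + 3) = n^3 - 6*n^2 - 7*n + 60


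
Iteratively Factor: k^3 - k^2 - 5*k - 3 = (k + 1)*(k^2 - 2*k - 3) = (k + 1)^2*(k - 3)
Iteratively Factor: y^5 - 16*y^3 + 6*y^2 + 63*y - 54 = (y + 3)*(y^4 - 3*y^3 - 7*y^2 + 27*y - 18) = (y - 1)*(y + 3)*(y^3 - 2*y^2 - 9*y + 18) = (y - 1)*(y + 3)^2*(y^2 - 5*y + 6) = (y - 2)*(y - 1)*(y + 3)^2*(y - 3)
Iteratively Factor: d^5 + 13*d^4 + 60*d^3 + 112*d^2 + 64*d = (d + 4)*(d^4 + 9*d^3 + 24*d^2 + 16*d) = (d + 4)^2*(d^3 + 5*d^2 + 4*d) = (d + 1)*(d + 4)^2*(d^2 + 4*d) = d*(d + 1)*(d + 4)^2*(d + 4)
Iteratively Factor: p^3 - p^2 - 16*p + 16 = (p + 4)*(p^2 - 5*p + 4) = (p - 1)*(p + 4)*(p - 4)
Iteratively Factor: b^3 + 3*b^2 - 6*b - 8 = (b + 1)*(b^2 + 2*b - 8) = (b - 2)*(b + 1)*(b + 4)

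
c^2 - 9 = (c - 3)*(c + 3)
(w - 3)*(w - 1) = w^2 - 4*w + 3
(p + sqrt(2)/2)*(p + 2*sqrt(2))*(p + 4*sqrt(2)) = p^3 + 13*sqrt(2)*p^2/2 + 22*p + 8*sqrt(2)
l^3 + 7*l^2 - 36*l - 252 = (l - 6)*(l + 6)*(l + 7)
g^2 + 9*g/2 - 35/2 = (g - 5/2)*(g + 7)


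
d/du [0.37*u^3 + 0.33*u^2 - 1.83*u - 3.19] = 1.11*u^2 + 0.66*u - 1.83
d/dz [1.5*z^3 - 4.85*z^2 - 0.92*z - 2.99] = 4.5*z^2 - 9.7*z - 0.92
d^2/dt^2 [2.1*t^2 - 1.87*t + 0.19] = 4.20000000000000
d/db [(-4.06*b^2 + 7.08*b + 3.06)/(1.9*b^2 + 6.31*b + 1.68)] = (-39.0706*b^2 - 25.2696*b - 7.4142)/(3.61*b^4 + 23.978*b^3 + 46.2001*b^2 + 21.2016*b + 2.8224)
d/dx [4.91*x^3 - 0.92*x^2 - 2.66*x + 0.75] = 14.73*x^2 - 1.84*x - 2.66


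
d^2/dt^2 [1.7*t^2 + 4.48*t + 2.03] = 3.40000000000000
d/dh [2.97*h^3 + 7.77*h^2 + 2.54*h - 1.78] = 8.91*h^2 + 15.54*h + 2.54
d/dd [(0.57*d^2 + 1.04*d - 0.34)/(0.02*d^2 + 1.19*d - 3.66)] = (0.6575*d^2 - 4.1588*d - 3.4018)/(0.0004*d^4 + 0.0476*d^3 + 1.2697*d^2 - 8.7108*d + 13.3956)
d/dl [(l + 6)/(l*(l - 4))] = (-l^2 - 12*l + 24)/(l^2*(l^2 - 8*l + 16))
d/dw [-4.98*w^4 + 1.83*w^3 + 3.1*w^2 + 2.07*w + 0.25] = -19.92*w^3 + 5.49*w^2 + 6.2*w + 2.07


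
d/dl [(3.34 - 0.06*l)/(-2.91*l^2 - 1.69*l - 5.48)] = (-0.1746*l^2 + 19.4388*l + 5.9734)/(8.4681*l^4 + 9.8358*l^3 + 34.7497*l^2 + 18.5224*l + 30.0304)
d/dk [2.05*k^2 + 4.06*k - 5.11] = 4.1*k + 4.06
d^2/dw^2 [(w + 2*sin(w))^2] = -4*w*sin(w) - 16*sin(w)^2 + 8*cos(w) + 10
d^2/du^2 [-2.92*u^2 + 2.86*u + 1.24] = -5.84000000000000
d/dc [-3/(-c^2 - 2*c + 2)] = 6*(-c - 1)/(c^2 + 2*c - 2)^2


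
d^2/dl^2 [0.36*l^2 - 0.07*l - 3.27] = 0.720000000000000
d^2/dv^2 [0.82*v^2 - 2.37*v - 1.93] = 1.64000000000000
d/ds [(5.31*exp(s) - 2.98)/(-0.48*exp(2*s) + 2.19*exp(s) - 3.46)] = (2.5488*exp(2*s) - 2.8608*exp(s) - 11.8464)*exp(s)/(0.2304*exp(4*s) - 2.1024*exp(3*s) + 8.1177*exp(2*s) - 15.1548*exp(s) + 11.9716)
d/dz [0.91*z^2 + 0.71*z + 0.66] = 1.82*z + 0.71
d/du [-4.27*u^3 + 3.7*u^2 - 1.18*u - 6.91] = -12.81*u^2 + 7.4*u - 1.18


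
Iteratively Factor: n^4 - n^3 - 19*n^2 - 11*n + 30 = (n + 3)*(n^3 - 4*n^2 - 7*n + 10) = (n + 2)*(n + 3)*(n^2 - 6*n + 5) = (n - 5)*(n + 2)*(n + 3)*(n - 1)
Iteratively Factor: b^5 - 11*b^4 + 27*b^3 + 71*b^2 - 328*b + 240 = (b - 1)*(b^4 - 10*b^3 + 17*b^2 + 88*b - 240) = (b - 1)*(b + 3)*(b^3 - 13*b^2 + 56*b - 80) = (b - 4)*(b - 1)*(b + 3)*(b^2 - 9*b + 20) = (b - 4)^2*(b - 1)*(b + 3)*(b - 5)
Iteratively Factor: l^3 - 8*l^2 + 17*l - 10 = (l - 2)*(l^2 - 6*l + 5) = (l - 5)*(l - 2)*(l - 1)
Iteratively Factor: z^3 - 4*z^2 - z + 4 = (z + 1)*(z^2 - 5*z + 4) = (z - 1)*(z + 1)*(z - 4)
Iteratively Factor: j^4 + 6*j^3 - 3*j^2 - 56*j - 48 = (j + 4)*(j^3 + 2*j^2 - 11*j - 12) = (j + 1)*(j + 4)*(j^2 + j - 12) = (j - 3)*(j + 1)*(j + 4)*(j + 4)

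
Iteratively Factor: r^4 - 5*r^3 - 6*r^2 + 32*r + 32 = (r + 2)*(r^3 - 7*r^2 + 8*r + 16) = (r + 1)*(r + 2)*(r^2 - 8*r + 16) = (r - 4)*(r + 1)*(r + 2)*(r - 4)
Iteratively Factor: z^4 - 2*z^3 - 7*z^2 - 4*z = (z)*(z^3 - 2*z^2 - 7*z - 4) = z*(z + 1)*(z^2 - 3*z - 4) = z*(z + 1)^2*(z - 4)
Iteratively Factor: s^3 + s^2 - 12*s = (s)*(s^2 + s - 12) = s*(s + 4)*(s - 3)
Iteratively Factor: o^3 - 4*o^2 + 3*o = (o)*(o^2 - 4*o + 3) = o*(o - 3)*(o - 1)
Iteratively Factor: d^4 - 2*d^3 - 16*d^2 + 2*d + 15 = (d - 5)*(d^3 + 3*d^2 - d - 3) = (d - 5)*(d + 1)*(d^2 + 2*d - 3) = (d - 5)*(d + 1)*(d + 3)*(d - 1)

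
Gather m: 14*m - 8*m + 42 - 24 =6*m + 18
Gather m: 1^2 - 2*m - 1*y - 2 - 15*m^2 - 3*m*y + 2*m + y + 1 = -15*m^2 - 3*m*y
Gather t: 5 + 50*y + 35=50*y + 40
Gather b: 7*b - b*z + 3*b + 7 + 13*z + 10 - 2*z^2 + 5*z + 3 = b*(10 - z) - 2*z^2 + 18*z + 20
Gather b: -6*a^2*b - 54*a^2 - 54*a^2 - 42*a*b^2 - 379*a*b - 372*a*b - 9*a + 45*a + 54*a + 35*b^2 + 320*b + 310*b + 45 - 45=-108*a^2 + 90*a + b^2*(35 - 42*a) + b*(-6*a^2 - 751*a + 630)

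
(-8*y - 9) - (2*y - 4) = -10*y - 5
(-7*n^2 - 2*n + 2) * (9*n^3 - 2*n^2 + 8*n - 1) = -63*n^5 - 4*n^4 - 34*n^3 - 13*n^2 + 18*n - 2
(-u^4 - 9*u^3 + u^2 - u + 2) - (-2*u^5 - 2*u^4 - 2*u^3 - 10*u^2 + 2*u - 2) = 2*u^5 + u^4 - 7*u^3 + 11*u^2 - 3*u + 4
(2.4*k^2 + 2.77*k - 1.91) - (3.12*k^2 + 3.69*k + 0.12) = -0.72*k^2 - 0.92*k - 2.03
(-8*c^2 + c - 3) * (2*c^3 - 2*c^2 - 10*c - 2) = -16*c^5 + 18*c^4 + 72*c^3 + 12*c^2 + 28*c + 6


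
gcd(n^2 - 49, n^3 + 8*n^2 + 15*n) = 1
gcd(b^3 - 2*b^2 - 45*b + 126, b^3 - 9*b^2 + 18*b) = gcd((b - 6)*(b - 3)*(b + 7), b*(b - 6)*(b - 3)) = b^2 - 9*b + 18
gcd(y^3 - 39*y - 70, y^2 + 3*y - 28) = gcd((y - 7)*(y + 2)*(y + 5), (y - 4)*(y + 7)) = 1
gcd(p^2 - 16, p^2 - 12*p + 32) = p - 4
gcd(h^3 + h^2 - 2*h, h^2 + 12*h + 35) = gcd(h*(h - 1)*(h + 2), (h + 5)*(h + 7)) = 1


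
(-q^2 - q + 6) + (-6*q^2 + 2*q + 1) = -7*q^2 + q + 7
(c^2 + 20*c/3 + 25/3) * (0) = 0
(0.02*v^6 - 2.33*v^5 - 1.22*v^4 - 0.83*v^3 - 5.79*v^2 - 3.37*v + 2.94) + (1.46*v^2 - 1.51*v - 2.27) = 0.02*v^6 - 2.33*v^5 - 1.22*v^4 - 0.83*v^3 - 4.33*v^2 - 4.88*v + 0.67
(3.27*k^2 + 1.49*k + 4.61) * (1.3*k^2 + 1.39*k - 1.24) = 4.251*k^4 + 6.4823*k^3 + 4.0093*k^2 + 4.5603*k - 5.7164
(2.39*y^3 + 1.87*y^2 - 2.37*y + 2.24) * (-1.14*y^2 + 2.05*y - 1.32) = -2.7246*y^5 + 2.7677*y^4 + 3.3805*y^3 - 9.8805*y^2 + 7.7204*y - 2.9568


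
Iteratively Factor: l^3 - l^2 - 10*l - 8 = (l + 1)*(l^2 - 2*l - 8) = (l - 4)*(l + 1)*(l + 2)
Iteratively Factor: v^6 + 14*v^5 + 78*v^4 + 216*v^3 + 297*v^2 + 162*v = (v + 3)*(v^5 + 11*v^4 + 45*v^3 + 81*v^2 + 54*v) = (v + 2)*(v + 3)*(v^4 + 9*v^3 + 27*v^2 + 27*v) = (v + 2)*(v + 3)^2*(v^3 + 6*v^2 + 9*v) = v*(v + 2)*(v + 3)^2*(v^2 + 6*v + 9) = v*(v + 2)*(v + 3)^3*(v + 3)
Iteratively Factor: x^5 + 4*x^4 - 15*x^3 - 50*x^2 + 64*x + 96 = (x + 4)*(x^4 - 15*x^2 + 10*x + 24) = (x + 1)*(x + 4)*(x^3 - x^2 - 14*x + 24) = (x + 1)*(x + 4)^2*(x^2 - 5*x + 6) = (x - 2)*(x + 1)*(x + 4)^2*(x - 3)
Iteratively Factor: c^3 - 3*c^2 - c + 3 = (c + 1)*(c^2 - 4*c + 3) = (c - 3)*(c + 1)*(c - 1)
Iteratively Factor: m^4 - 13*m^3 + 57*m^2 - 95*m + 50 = (m - 5)*(m^3 - 8*m^2 + 17*m - 10) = (m - 5)*(m - 2)*(m^2 - 6*m + 5) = (m - 5)*(m - 2)*(m - 1)*(m - 5)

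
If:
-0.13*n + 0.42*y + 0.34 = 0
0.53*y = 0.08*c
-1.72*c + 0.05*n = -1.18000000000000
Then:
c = 0.77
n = 2.99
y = 0.12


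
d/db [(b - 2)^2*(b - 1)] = (b - 2)*(3*b - 4)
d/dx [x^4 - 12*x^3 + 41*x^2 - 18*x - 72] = 4*x^3 - 36*x^2 + 82*x - 18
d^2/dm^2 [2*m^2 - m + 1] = 4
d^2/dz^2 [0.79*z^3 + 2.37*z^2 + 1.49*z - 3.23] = 4.74*z + 4.74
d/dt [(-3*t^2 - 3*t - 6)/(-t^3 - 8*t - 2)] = 3*((2*t + 1)*(t^3 + 8*t + 2) - (3*t^2 + 8)*(t^2 + t + 2))/(t^3 + 8*t + 2)^2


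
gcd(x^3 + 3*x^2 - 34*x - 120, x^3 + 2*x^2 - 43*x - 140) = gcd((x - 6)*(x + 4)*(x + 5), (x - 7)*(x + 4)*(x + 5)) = x^2 + 9*x + 20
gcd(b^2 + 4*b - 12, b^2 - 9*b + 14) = b - 2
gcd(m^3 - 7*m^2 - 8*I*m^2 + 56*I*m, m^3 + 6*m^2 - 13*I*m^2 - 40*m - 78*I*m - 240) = m - 8*I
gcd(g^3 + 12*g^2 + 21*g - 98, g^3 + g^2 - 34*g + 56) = g^2 + 5*g - 14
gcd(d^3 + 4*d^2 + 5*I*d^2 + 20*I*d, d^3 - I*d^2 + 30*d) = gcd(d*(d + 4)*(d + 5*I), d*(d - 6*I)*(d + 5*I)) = d^2 + 5*I*d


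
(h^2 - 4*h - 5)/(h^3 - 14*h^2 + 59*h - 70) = (h + 1)/(h^2 - 9*h + 14)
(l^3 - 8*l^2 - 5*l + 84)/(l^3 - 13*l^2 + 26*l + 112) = (l^2 - l - 12)/(l^2 - 6*l - 16)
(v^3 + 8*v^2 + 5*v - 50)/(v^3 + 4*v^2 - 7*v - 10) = (v + 5)/(v + 1)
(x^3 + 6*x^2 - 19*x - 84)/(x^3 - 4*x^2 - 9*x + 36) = (x + 7)/(x - 3)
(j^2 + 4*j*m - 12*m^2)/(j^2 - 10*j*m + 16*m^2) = (j + 6*m)/(j - 8*m)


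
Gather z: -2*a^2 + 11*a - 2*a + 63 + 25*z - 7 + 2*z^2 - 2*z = -2*a^2 + 9*a + 2*z^2 + 23*z + 56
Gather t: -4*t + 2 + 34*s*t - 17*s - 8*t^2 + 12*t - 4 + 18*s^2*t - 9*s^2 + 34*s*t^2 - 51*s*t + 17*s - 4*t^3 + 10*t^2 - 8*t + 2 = -9*s^2 - 4*t^3 + t^2*(34*s + 2) + t*(18*s^2 - 17*s)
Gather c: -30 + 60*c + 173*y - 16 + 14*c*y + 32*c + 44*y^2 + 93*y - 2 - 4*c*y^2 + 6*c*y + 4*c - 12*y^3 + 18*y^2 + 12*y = c*(-4*y^2 + 20*y + 96) - 12*y^3 + 62*y^2 + 278*y - 48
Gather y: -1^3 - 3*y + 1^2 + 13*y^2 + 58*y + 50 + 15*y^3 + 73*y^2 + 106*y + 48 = 15*y^3 + 86*y^2 + 161*y + 98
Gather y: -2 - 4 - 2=-8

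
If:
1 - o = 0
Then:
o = 1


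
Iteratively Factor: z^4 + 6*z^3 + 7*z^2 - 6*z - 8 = (z + 1)*(z^3 + 5*z^2 + 2*z - 8) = (z - 1)*(z + 1)*(z^2 + 6*z + 8) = (z - 1)*(z + 1)*(z + 2)*(z + 4)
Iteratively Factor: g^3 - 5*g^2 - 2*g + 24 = (g + 2)*(g^2 - 7*g + 12) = (g - 3)*(g + 2)*(g - 4)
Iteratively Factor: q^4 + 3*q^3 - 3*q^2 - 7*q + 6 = (q + 2)*(q^3 + q^2 - 5*q + 3) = (q - 1)*(q + 2)*(q^2 + 2*q - 3) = (q - 1)^2*(q + 2)*(q + 3)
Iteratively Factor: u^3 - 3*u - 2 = (u - 2)*(u^2 + 2*u + 1) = (u - 2)*(u + 1)*(u + 1)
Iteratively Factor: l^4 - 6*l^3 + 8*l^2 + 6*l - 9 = (l + 1)*(l^3 - 7*l^2 + 15*l - 9) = (l - 3)*(l + 1)*(l^2 - 4*l + 3) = (l - 3)^2*(l + 1)*(l - 1)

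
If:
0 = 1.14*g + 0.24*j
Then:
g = -0.210526315789474*j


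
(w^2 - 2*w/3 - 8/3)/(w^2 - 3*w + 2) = (w + 4/3)/(w - 1)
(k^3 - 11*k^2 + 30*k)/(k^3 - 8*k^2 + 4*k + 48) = k*(k - 5)/(k^2 - 2*k - 8)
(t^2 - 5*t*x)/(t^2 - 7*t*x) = (t - 5*x)/(t - 7*x)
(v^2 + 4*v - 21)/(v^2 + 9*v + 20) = (v^2 + 4*v - 21)/(v^2 + 9*v + 20)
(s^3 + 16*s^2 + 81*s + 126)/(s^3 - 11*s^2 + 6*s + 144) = (s^2 + 13*s + 42)/(s^2 - 14*s + 48)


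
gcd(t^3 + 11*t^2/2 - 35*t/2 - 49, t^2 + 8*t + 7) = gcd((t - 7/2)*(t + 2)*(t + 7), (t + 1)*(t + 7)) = t + 7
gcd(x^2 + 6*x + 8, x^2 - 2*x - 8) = x + 2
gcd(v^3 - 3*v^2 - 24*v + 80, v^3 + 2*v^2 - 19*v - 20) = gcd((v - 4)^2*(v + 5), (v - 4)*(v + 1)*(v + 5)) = v^2 + v - 20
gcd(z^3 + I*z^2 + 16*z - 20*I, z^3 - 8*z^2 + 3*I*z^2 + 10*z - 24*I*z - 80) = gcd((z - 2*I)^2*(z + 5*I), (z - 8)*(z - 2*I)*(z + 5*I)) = z^2 + 3*I*z + 10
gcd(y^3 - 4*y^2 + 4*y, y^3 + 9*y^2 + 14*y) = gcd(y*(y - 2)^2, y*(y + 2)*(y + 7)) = y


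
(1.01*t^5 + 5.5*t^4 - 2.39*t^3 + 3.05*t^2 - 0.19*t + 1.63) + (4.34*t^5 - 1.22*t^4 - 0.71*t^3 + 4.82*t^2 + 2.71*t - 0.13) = 5.35*t^5 + 4.28*t^4 - 3.1*t^3 + 7.87*t^2 + 2.52*t + 1.5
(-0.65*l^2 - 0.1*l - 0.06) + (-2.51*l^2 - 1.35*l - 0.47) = -3.16*l^2 - 1.45*l - 0.53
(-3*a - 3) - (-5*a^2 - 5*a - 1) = 5*a^2 + 2*a - 2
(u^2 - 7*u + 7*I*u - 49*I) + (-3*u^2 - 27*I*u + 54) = -2*u^2 - 7*u - 20*I*u + 54 - 49*I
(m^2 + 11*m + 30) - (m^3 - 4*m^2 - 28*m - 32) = -m^3 + 5*m^2 + 39*m + 62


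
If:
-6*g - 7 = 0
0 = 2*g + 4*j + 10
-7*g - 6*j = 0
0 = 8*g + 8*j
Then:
No Solution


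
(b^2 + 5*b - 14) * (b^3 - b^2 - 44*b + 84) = b^5 + 4*b^4 - 63*b^3 - 122*b^2 + 1036*b - 1176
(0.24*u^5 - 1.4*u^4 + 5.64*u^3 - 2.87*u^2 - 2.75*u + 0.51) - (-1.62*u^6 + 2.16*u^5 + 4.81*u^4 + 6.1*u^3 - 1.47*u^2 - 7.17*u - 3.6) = 1.62*u^6 - 1.92*u^5 - 6.21*u^4 - 0.46*u^3 - 1.4*u^2 + 4.42*u + 4.11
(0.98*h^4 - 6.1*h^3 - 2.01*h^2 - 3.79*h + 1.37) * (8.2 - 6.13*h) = -6.0074*h^5 + 45.429*h^4 - 37.6987*h^3 + 6.75070000000001*h^2 - 39.4761*h + 11.234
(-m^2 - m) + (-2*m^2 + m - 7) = -3*m^2 - 7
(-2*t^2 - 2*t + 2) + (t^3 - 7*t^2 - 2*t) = t^3 - 9*t^2 - 4*t + 2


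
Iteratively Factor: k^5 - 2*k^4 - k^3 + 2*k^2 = (k + 1)*(k^4 - 3*k^3 + 2*k^2) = k*(k + 1)*(k^3 - 3*k^2 + 2*k) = k^2*(k + 1)*(k^2 - 3*k + 2) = k^2*(k - 2)*(k + 1)*(k - 1)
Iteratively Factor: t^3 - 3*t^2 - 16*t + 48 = (t + 4)*(t^2 - 7*t + 12) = (t - 3)*(t + 4)*(t - 4)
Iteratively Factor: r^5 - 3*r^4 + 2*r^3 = (r)*(r^4 - 3*r^3 + 2*r^2) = r*(r - 1)*(r^3 - 2*r^2) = r^2*(r - 1)*(r^2 - 2*r) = r^3*(r - 1)*(r - 2)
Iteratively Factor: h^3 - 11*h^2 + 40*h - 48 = (h - 4)*(h^2 - 7*h + 12) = (h - 4)*(h - 3)*(h - 4)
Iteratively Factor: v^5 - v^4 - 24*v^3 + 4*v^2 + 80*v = (v + 2)*(v^4 - 3*v^3 - 18*v^2 + 40*v) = (v - 5)*(v + 2)*(v^3 + 2*v^2 - 8*v) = v*(v - 5)*(v + 2)*(v^2 + 2*v - 8) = v*(v - 5)*(v + 2)*(v + 4)*(v - 2)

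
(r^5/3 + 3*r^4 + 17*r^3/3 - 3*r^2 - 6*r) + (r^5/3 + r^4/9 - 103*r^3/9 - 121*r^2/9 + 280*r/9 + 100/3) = 2*r^5/3 + 28*r^4/9 - 52*r^3/9 - 148*r^2/9 + 226*r/9 + 100/3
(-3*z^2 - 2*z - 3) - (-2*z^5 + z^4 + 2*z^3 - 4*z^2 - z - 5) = 2*z^5 - z^4 - 2*z^3 + z^2 - z + 2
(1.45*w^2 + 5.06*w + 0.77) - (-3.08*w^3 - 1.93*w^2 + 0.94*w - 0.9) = 3.08*w^3 + 3.38*w^2 + 4.12*w + 1.67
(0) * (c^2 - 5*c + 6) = 0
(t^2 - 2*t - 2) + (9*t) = t^2 + 7*t - 2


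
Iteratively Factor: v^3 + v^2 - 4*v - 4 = (v + 1)*(v^2 - 4) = (v - 2)*(v + 1)*(v + 2)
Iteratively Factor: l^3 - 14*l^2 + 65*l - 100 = (l - 5)*(l^2 - 9*l + 20) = (l - 5)*(l - 4)*(l - 5)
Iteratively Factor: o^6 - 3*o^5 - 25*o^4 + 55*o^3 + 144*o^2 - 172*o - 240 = (o + 2)*(o^5 - 5*o^4 - 15*o^3 + 85*o^2 - 26*o - 120) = (o - 3)*(o + 2)*(o^4 - 2*o^3 - 21*o^2 + 22*o + 40) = (o - 3)*(o - 2)*(o + 2)*(o^3 - 21*o - 20) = (o - 3)*(o - 2)*(o + 1)*(o + 2)*(o^2 - o - 20) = (o - 3)*(o - 2)*(o + 1)*(o + 2)*(o + 4)*(o - 5)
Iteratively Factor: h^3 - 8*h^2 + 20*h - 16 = (h - 4)*(h^2 - 4*h + 4) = (h - 4)*(h - 2)*(h - 2)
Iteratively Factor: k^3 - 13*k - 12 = (k + 3)*(k^2 - 3*k - 4) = (k + 1)*(k + 3)*(k - 4)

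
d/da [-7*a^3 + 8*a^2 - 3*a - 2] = -21*a^2 + 16*a - 3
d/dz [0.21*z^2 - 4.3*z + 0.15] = 0.42*z - 4.3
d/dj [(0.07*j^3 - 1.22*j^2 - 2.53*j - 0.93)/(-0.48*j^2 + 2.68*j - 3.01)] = (-0.0336*j^4 + 0.3752*j^3 - 5.1161*j^2 + 6.4516*j + 10.1077)/(0.2304*j^4 - 2.5728*j^3 + 10.072*j^2 - 16.1336*j + 9.0601)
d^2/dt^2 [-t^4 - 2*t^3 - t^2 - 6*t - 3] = -12*t^2 - 12*t - 2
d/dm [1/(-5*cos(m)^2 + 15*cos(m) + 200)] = (3 - 2*cos(m))*sin(m)/(5*(sin(m)^2 + 3*cos(m) + 39)^2)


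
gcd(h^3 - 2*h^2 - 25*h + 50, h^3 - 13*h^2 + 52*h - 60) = h^2 - 7*h + 10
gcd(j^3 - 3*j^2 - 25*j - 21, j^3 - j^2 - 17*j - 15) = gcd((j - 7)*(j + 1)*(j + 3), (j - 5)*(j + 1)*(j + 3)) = j^2 + 4*j + 3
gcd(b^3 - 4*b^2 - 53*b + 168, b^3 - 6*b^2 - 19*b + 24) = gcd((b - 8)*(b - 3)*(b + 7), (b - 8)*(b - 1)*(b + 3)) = b - 8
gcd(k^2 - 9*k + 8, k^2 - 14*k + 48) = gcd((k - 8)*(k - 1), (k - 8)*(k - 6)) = k - 8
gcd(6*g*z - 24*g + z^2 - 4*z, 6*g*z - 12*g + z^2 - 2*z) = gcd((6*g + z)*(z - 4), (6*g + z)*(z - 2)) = 6*g + z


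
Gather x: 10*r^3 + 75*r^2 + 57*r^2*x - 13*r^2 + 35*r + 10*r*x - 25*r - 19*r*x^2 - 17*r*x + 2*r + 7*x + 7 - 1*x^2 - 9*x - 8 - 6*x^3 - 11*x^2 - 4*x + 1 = 10*r^3 + 62*r^2 + 12*r - 6*x^3 + x^2*(-19*r - 12) + x*(57*r^2 - 7*r - 6)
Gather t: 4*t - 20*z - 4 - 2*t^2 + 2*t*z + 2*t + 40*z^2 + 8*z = -2*t^2 + t*(2*z + 6) + 40*z^2 - 12*z - 4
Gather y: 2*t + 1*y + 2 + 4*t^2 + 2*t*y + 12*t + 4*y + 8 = 4*t^2 + 14*t + y*(2*t + 5) + 10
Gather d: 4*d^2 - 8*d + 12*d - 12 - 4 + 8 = 4*d^2 + 4*d - 8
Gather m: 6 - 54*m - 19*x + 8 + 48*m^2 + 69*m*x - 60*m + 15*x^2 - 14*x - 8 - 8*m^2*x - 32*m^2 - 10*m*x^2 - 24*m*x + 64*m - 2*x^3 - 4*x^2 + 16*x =m^2*(16 - 8*x) + m*(-10*x^2 + 45*x - 50) - 2*x^3 + 11*x^2 - 17*x + 6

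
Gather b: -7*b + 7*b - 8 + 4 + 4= 0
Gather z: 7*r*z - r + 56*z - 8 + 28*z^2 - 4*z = -r + 28*z^2 + z*(7*r + 52) - 8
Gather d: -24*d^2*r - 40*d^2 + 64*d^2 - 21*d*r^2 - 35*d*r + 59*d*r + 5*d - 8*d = d^2*(24 - 24*r) + d*(-21*r^2 + 24*r - 3)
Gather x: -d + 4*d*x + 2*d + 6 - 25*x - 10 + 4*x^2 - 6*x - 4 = d + 4*x^2 + x*(4*d - 31) - 8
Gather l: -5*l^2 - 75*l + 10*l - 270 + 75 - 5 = -5*l^2 - 65*l - 200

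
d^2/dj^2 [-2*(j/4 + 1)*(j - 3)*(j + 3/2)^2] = -6*j^2 - 12*j + 27/4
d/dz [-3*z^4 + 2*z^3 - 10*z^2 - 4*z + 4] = -12*z^3 + 6*z^2 - 20*z - 4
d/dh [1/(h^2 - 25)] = -2*h/(h^2 - 25)^2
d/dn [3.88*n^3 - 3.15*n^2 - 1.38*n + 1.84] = 11.64*n^2 - 6.3*n - 1.38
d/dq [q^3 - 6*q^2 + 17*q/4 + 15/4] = 3*q^2 - 12*q + 17/4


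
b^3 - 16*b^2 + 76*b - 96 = (b - 8)*(b - 6)*(b - 2)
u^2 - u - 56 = (u - 8)*(u + 7)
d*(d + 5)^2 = d^3 + 10*d^2 + 25*d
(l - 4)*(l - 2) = l^2 - 6*l + 8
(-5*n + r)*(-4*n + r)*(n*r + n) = 20*n^3*r + 20*n^3 - 9*n^2*r^2 - 9*n^2*r + n*r^3 + n*r^2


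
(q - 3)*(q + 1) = q^2 - 2*q - 3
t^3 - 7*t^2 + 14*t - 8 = (t - 4)*(t - 2)*(t - 1)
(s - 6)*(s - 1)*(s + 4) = s^3 - 3*s^2 - 22*s + 24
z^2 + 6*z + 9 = (z + 3)^2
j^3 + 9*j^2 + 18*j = j*(j + 3)*(j + 6)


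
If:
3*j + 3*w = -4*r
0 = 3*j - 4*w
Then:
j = 4*w/3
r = -7*w/4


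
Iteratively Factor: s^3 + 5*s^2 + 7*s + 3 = (s + 1)*(s^2 + 4*s + 3) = (s + 1)^2*(s + 3)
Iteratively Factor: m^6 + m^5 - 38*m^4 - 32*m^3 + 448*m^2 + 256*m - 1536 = (m + 4)*(m^5 - 3*m^4 - 26*m^3 + 72*m^2 + 160*m - 384) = (m - 4)*(m + 4)*(m^4 + m^3 - 22*m^2 - 16*m + 96) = (m - 4)^2*(m + 4)*(m^3 + 5*m^2 - 2*m - 24) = (m - 4)^2*(m - 2)*(m + 4)*(m^2 + 7*m + 12) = (m - 4)^2*(m - 2)*(m + 3)*(m + 4)*(m + 4)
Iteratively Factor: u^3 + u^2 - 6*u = (u + 3)*(u^2 - 2*u) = (u - 2)*(u + 3)*(u)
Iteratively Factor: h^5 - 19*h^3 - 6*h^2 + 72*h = (h + 3)*(h^4 - 3*h^3 - 10*h^2 + 24*h) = (h - 2)*(h + 3)*(h^3 - h^2 - 12*h) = (h - 4)*(h - 2)*(h + 3)*(h^2 + 3*h) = h*(h - 4)*(h - 2)*(h + 3)*(h + 3)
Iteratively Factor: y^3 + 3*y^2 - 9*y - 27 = (y - 3)*(y^2 + 6*y + 9) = (y - 3)*(y + 3)*(y + 3)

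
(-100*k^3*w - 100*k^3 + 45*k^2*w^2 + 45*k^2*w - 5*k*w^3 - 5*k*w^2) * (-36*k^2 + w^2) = 3600*k^5*w + 3600*k^5 - 1620*k^4*w^2 - 1620*k^4*w + 80*k^3*w^3 + 80*k^3*w^2 + 45*k^2*w^4 + 45*k^2*w^3 - 5*k*w^5 - 5*k*w^4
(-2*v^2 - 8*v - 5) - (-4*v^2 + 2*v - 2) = 2*v^2 - 10*v - 3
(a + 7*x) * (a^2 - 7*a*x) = a^3 - 49*a*x^2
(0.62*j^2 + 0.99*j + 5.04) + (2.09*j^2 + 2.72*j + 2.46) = 2.71*j^2 + 3.71*j + 7.5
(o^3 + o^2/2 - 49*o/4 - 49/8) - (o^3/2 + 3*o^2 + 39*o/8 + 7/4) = o^3/2 - 5*o^2/2 - 137*o/8 - 63/8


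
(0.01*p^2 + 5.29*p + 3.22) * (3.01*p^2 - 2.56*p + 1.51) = 0.0301*p^4 + 15.8973*p^3 - 3.8351*p^2 - 0.2553*p + 4.8622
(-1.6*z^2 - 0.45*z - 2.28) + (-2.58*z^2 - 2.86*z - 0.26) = -4.18*z^2 - 3.31*z - 2.54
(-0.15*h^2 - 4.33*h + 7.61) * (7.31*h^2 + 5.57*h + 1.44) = -1.0965*h^4 - 32.4878*h^3 + 31.295*h^2 + 36.1525*h + 10.9584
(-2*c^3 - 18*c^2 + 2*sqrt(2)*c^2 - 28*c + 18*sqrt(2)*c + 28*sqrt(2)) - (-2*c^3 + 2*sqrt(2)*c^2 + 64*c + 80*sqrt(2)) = -18*c^2 - 92*c + 18*sqrt(2)*c - 52*sqrt(2)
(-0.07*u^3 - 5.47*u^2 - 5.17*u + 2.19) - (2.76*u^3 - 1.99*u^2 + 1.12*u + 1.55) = -2.83*u^3 - 3.48*u^2 - 6.29*u + 0.64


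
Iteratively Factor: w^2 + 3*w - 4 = (w - 1)*(w + 4)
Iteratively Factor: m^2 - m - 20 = (m + 4)*(m - 5)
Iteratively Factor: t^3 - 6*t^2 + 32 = (t + 2)*(t^2 - 8*t + 16) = (t - 4)*(t + 2)*(t - 4)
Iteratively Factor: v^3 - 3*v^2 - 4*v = (v + 1)*(v^2 - 4*v) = v*(v + 1)*(v - 4)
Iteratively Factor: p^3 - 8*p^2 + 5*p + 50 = (p + 2)*(p^2 - 10*p + 25) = (p - 5)*(p + 2)*(p - 5)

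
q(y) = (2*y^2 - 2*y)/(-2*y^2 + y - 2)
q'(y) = (4*y - 2)/(-2*y^2 + y - 2) + (4*y - 1)*(2*y^2 - 2*y)/(-2*y^2 + y - 2)^2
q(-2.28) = -1.02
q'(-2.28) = 0.05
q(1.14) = -0.09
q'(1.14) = -0.65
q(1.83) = -0.44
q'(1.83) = -0.37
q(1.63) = -0.36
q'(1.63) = -0.44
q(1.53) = -0.31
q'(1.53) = -0.49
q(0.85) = 0.10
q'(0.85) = -0.63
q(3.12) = -0.72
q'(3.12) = -0.12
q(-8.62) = -1.04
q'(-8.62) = -0.00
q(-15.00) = -1.03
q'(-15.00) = 0.00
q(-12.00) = -1.03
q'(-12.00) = 0.00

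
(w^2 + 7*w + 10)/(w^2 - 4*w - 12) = (w + 5)/(w - 6)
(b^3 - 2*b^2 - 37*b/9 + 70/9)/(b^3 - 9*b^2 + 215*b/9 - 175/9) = (b + 2)/(b - 5)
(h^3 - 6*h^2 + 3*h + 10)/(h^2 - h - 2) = h - 5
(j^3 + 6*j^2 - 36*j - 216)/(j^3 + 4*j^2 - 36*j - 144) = (j + 6)/(j + 4)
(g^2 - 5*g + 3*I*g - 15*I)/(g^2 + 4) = (g^2 + g*(-5 + 3*I) - 15*I)/(g^2 + 4)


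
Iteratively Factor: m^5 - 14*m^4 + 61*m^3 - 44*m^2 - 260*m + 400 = (m + 2)*(m^4 - 16*m^3 + 93*m^2 - 230*m + 200) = (m - 5)*(m + 2)*(m^3 - 11*m^2 + 38*m - 40) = (m - 5)*(m - 4)*(m + 2)*(m^2 - 7*m + 10) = (m - 5)*(m - 4)*(m - 2)*(m + 2)*(m - 5)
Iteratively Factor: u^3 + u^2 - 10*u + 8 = (u - 2)*(u^2 + 3*u - 4) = (u - 2)*(u + 4)*(u - 1)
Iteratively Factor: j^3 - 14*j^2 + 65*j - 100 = (j - 5)*(j^2 - 9*j + 20) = (j - 5)^2*(j - 4)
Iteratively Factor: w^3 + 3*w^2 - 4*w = (w)*(w^2 + 3*w - 4) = w*(w + 4)*(w - 1)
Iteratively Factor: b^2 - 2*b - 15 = (b - 5)*(b + 3)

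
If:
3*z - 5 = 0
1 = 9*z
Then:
No Solution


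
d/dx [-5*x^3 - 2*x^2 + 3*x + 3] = -15*x^2 - 4*x + 3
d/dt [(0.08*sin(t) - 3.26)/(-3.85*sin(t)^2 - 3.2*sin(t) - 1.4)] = (0.308*sin(t)^2 - 25.102*sin(t) - 10.544)*cos(t)/(14.8225*sin(t)^4 + 24.64*sin(t)^3 + 21.02*sin(t)^2 + 8.96*sin(t) + 1.96)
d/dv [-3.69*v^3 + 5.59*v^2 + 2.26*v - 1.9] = -11.07*v^2 + 11.18*v + 2.26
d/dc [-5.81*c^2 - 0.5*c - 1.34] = -11.62*c - 0.5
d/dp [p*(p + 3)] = 2*p + 3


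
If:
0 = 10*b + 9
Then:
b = -9/10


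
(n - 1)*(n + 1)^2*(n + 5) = n^4 + 6*n^3 + 4*n^2 - 6*n - 5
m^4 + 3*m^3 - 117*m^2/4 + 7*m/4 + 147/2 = (m - 7/2)*(m - 2)*(m + 3/2)*(m + 7)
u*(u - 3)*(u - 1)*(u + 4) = u^4 - 13*u^2 + 12*u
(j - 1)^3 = j^3 - 3*j^2 + 3*j - 1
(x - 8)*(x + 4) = x^2 - 4*x - 32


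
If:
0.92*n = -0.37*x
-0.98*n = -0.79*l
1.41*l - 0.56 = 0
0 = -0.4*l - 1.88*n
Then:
No Solution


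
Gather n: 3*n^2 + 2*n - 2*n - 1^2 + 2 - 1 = 3*n^2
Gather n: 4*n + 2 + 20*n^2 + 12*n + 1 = 20*n^2 + 16*n + 3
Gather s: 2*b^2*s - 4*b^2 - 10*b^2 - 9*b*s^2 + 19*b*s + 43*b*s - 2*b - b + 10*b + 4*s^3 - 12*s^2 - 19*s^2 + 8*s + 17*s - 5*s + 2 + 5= -14*b^2 + 7*b + 4*s^3 + s^2*(-9*b - 31) + s*(2*b^2 + 62*b + 20) + 7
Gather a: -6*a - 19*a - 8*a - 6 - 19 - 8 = -33*a - 33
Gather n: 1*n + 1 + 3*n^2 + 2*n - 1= 3*n^2 + 3*n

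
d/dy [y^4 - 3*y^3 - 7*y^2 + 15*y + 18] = 4*y^3 - 9*y^2 - 14*y + 15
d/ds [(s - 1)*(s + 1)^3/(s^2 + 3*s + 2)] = (2*s^3 + 7*s^2 + 4*s - 1)/(s^2 + 4*s + 4)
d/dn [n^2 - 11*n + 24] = 2*n - 11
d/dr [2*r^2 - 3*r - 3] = 4*r - 3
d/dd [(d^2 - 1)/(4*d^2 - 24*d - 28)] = -3/(2*d^2 - 28*d + 98)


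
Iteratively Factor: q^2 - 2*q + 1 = (q - 1)*(q - 1)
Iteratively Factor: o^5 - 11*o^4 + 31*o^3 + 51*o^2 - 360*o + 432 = (o - 4)*(o^4 - 7*o^3 + 3*o^2 + 63*o - 108) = (o - 4)*(o + 3)*(o^3 - 10*o^2 + 33*o - 36) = (o - 4)*(o - 3)*(o + 3)*(o^2 - 7*o + 12) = (o - 4)*(o - 3)^2*(o + 3)*(o - 4)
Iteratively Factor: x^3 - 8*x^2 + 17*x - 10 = (x - 5)*(x^2 - 3*x + 2) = (x - 5)*(x - 1)*(x - 2)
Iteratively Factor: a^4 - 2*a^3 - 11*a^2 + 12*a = (a - 4)*(a^3 + 2*a^2 - 3*a) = (a - 4)*(a - 1)*(a^2 + 3*a) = a*(a - 4)*(a - 1)*(a + 3)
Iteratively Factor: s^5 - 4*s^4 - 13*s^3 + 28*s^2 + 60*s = (s + 2)*(s^4 - 6*s^3 - s^2 + 30*s) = (s - 5)*(s + 2)*(s^3 - s^2 - 6*s) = (s - 5)*(s - 3)*(s + 2)*(s^2 + 2*s) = s*(s - 5)*(s - 3)*(s + 2)*(s + 2)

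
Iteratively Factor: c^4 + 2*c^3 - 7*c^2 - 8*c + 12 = (c - 2)*(c^3 + 4*c^2 + c - 6) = (c - 2)*(c + 3)*(c^2 + c - 2) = (c - 2)*(c + 2)*(c + 3)*(c - 1)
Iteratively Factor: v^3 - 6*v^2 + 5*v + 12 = (v - 3)*(v^2 - 3*v - 4) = (v - 4)*(v - 3)*(v + 1)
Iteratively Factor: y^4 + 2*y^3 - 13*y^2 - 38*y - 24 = (y - 4)*(y^3 + 6*y^2 + 11*y + 6) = (y - 4)*(y + 1)*(y^2 + 5*y + 6) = (y - 4)*(y + 1)*(y + 2)*(y + 3)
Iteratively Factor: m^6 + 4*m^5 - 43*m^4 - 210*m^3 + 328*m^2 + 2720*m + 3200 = (m + 4)*(m^5 - 43*m^3 - 38*m^2 + 480*m + 800) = (m + 4)^2*(m^4 - 4*m^3 - 27*m^2 + 70*m + 200) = (m - 5)*(m + 4)^2*(m^3 + m^2 - 22*m - 40) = (m - 5)*(m + 2)*(m + 4)^2*(m^2 - m - 20) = (m - 5)^2*(m + 2)*(m + 4)^2*(m + 4)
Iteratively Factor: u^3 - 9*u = (u - 3)*(u^2 + 3*u) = u*(u - 3)*(u + 3)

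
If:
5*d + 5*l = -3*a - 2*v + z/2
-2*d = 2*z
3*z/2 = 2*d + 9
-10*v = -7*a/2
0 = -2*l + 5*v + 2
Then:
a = 2560/2261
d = -18/7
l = 643/323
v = 128/323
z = 18/7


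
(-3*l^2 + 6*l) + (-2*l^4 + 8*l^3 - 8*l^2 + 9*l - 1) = -2*l^4 + 8*l^3 - 11*l^2 + 15*l - 1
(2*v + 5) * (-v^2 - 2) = -2*v^3 - 5*v^2 - 4*v - 10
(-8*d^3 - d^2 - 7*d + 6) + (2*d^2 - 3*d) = -8*d^3 + d^2 - 10*d + 6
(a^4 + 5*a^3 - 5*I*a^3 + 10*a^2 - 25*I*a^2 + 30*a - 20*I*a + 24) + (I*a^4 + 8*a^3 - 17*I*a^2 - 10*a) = a^4 + I*a^4 + 13*a^3 - 5*I*a^3 + 10*a^2 - 42*I*a^2 + 20*a - 20*I*a + 24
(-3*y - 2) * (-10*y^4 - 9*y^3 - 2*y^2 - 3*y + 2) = 30*y^5 + 47*y^4 + 24*y^3 + 13*y^2 - 4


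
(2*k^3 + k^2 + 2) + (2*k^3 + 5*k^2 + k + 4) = 4*k^3 + 6*k^2 + k + 6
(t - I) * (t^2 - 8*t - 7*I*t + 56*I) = t^3 - 8*t^2 - 8*I*t^2 - 7*t + 64*I*t + 56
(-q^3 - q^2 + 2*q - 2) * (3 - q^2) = q^5 + q^4 - 5*q^3 - q^2 + 6*q - 6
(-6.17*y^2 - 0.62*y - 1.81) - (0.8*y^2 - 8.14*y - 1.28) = -6.97*y^2 + 7.52*y - 0.53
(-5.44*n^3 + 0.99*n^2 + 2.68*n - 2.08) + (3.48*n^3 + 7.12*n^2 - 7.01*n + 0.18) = -1.96*n^3 + 8.11*n^2 - 4.33*n - 1.9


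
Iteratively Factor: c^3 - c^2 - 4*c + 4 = (c - 1)*(c^2 - 4) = (c - 2)*(c - 1)*(c + 2)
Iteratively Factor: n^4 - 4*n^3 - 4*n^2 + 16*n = (n)*(n^3 - 4*n^2 - 4*n + 16) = n*(n - 2)*(n^2 - 2*n - 8) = n*(n - 2)*(n + 2)*(n - 4)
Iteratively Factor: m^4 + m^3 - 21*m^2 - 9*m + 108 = (m - 3)*(m^3 + 4*m^2 - 9*m - 36) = (m - 3)*(m + 4)*(m^2 - 9) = (m - 3)^2*(m + 4)*(m + 3)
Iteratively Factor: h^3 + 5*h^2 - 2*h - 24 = (h + 3)*(h^2 + 2*h - 8) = (h + 3)*(h + 4)*(h - 2)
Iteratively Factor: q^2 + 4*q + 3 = (q + 1)*(q + 3)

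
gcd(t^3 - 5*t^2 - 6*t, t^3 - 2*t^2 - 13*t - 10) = t + 1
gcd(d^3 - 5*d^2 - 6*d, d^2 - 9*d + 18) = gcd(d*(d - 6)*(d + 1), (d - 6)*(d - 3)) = d - 6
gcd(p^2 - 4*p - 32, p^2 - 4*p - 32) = p^2 - 4*p - 32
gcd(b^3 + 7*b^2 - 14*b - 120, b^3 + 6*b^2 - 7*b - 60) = b + 5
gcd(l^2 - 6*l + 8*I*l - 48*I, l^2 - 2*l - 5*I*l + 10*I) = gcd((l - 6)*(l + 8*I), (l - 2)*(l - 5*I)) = 1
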